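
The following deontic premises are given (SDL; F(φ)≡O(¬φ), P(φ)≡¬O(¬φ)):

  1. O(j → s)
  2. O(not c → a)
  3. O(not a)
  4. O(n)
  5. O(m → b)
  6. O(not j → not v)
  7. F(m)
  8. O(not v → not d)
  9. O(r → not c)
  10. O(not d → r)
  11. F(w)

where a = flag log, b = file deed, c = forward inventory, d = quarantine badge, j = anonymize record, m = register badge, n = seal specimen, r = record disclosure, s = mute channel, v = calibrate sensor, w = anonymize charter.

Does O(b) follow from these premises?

No

Premise 5 is O(m → b), but O(m) is not derivable from the premises, so it does not yield O(b).
No other premise forces O(b). An ideal world satisfying every premise can still have b false, so O(b) is not derivable.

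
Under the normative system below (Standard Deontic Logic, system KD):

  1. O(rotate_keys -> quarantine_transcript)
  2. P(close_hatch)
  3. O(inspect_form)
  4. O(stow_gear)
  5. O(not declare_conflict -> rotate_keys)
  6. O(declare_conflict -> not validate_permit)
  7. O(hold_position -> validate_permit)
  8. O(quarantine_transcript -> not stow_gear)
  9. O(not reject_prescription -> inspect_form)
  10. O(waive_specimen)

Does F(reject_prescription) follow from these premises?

Premise 9 is O(not reject_prescription -> inspect_form); even if O(inspect_form) held, inferring O(not reject_prescription) would be affirming the consequent — invalid.
No other premise forces O(not reject_prescription). An ideal world satisfying every premise can still have reject_prescription true, so F(reject_prescription) is not derivable.

No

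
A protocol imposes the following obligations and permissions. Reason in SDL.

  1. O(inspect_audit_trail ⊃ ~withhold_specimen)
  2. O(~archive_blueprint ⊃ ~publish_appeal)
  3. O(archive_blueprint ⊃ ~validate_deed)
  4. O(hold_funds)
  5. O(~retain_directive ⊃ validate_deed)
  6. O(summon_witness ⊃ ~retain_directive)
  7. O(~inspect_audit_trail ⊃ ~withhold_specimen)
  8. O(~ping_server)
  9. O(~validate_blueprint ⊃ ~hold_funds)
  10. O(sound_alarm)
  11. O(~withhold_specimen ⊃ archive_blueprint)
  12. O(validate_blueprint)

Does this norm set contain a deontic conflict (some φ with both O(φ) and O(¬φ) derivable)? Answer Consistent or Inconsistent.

Consistent

Premise 9 is O(~validate_blueprint ⊃ ~hold_funds), but O(~validate_blueprint) is not derivable from the premises, so it does not yield O(~hold_funds).
So O(~hold_funds) is not derivable, and the apparent clash with O(hold_funds) does not arise.
A world satisfying every obligation exists (e.g. archive_blueprint=true, hold_funds=true, inspect_audit_trail=false, ping_server=false, publish_appeal=false, retain_directive=true, sound_alarm=true, summon_witness=false, validate_blueprint=true, validate_deed=false, withhold_specimen=false); no atom is both obligatory and forbidden, so the set is consistent.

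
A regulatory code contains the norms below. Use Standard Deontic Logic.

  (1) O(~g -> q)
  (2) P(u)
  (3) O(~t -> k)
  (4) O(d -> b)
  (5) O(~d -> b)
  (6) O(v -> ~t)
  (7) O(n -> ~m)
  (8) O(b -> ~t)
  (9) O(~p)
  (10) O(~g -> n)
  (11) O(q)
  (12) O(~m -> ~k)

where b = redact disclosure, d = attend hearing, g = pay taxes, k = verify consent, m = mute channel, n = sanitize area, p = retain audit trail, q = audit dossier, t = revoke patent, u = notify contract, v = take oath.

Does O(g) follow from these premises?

Yes

By case analysis on ~d: premise 5 gives O(~d -> b) and premise 4 gives O(d -> b), so O(b) either way.
With premise 8, O(b -> ~t), the K-axiom yields O(~t).
From O(~t) and premise 3, O(~t -> k), we obtain O(k).
Premise 12, O(~m -> ~k), contraposes to O(k -> m); with O(k) we get O(m).
Premise 7 is O(n -> ~m); contrapositively O(m -> ~n). Since O(m) holds, K gives O(~n).
The contrapositive of premise 10 (O(~g -> n)) is O(~n -> g), and O(~n) is already established, so O(g).
Premises 1, 2, 6, 9, 11 do not contribute to this derivation.
So O(g) follows.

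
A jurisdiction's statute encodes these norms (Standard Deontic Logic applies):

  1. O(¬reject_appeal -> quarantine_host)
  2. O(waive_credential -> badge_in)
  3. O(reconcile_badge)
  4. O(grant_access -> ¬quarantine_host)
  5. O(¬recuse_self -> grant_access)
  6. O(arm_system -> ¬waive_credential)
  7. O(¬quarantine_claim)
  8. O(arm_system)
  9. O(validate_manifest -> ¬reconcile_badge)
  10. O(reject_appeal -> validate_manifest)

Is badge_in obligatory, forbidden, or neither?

Neither

Premise 2 is O(waive_credential -> badge_in), but O(waive_credential) is not derivable from the premises, so it does not yield O(badge_in).
No premise or chain of K-axiom applications forces O(badge_in), and none forces O(¬badge_in). So badge_in is neither obligatory nor forbidden under these norms.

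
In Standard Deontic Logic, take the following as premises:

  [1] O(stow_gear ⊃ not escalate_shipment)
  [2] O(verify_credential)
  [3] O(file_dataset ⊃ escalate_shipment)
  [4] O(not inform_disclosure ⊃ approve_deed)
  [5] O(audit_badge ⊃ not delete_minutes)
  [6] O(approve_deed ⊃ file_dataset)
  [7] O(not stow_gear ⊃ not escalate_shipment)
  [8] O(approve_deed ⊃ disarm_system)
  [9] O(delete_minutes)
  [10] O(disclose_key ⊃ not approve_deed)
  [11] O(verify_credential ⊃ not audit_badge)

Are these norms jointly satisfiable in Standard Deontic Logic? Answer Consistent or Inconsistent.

Premise 5 is O(audit_badge ⊃ not delete_minutes), but O(audit_badge) is not derivable from the premises, so it does not yield O(not delete_minutes).
So O(not delete_minutes) is not derivable, and the apparent clash with O(delete_minutes) does not arise.
A world satisfying every obligation exists (e.g. approve_deed=false, audit_badge=false, delete_minutes=true, disarm_system=false, disclose_key=false, escalate_shipment=false, file_dataset=false, inform_disclosure=true, stow_gear=false, verify_credential=true); no atom is both obligatory and forbidden, so the set is consistent.

Consistent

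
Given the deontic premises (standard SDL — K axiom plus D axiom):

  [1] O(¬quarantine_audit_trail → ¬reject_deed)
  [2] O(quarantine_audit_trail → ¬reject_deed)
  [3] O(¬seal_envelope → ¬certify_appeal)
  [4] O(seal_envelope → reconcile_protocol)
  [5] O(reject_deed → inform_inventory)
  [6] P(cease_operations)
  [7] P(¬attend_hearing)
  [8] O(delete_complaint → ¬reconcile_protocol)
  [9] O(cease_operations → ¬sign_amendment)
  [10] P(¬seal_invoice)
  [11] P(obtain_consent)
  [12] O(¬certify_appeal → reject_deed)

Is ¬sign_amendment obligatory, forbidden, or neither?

Premise 9 is O(cease_operations → ¬sign_amendment), but O(cease_operations) is not derivable from the premises (the permission P(cease_operations) asserts only ¬O(¬cease_operations), not O(cease_operations)), so it does not yield O(¬sign_amendment).
No premise or chain of K-axiom applications forces O(¬sign_amendment), and none forces O(sign_amendment). So ¬sign_amendment is neither obligatory nor forbidden under these norms.

Neither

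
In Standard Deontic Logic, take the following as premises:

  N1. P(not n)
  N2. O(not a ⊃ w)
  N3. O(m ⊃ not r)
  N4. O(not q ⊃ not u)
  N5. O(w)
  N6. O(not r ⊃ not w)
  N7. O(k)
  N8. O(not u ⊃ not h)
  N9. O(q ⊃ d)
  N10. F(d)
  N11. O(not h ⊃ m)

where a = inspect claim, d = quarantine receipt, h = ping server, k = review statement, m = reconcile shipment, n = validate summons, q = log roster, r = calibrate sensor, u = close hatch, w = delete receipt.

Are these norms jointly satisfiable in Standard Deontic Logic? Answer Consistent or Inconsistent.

Premise 5 states O(w) outright.
Premise 6 is O(not r ⊃ not w); contrapositively O(w ⊃ r). Since O(w) holds, K gives O(r).
The contrapositive of premise 3 (O(m ⊃ not r)) is O(r ⊃ not m), and O(r) is already established, so O(not m).
The contrapositive of premise 11 (O(not h ⊃ m)) is O(not m ⊃ h), and O(not m) is already established, so O(h).
Premise 8, O(not u ⊃ not h), contraposes to O(h ⊃ u); with O(h) we get O(u).
The contrapositive of premise 4 (O(not q ⊃ not u)) is O(u ⊃ q), and O(u) is already established, so O(q).
Premise 9 is O(q ⊃ d); since O(q), deontic closure gives O(d).
However, F(d) at premise 10 amounts to O(not d).
We now have both O(d) and O(not d) — d is simultaneously obligatory and forbidden, violating the D-axiom.

Inconsistent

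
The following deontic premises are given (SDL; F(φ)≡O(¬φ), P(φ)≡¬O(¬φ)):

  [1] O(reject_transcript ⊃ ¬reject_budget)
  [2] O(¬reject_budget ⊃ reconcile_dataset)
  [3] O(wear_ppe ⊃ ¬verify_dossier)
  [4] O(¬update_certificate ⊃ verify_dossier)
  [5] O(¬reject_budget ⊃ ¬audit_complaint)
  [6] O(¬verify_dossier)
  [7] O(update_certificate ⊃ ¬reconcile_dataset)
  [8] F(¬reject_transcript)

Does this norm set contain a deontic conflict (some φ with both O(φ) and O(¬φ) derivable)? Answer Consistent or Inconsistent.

Premise 6 states O(¬verify_dossier) outright.
The contrapositive of premise 4 (O(¬update_certificate ⊃ verify_dossier)) is O(¬verify_dossier ⊃ update_certificate), and O(¬verify_dossier) is already established, so O(update_certificate).
Applying K to premise 7 (O(update_certificate ⊃ ¬reconcile_dataset)) and O(update_certificate) yields O(¬reconcile_dataset).
Premise 2, O(¬reject_budget ⊃ reconcile_dataset), contraposes to O(¬reconcile_dataset ⊃ reject_budget); with O(¬reconcile_dataset) we get O(reject_budget).
Premise 1, O(reject_transcript ⊃ ¬reject_budget), contraposes to O(reject_budget ⊃ ¬reject_transcript); with O(reject_budget) we get O(¬reject_transcript).
Yet premise 8 is F(¬reject_transcript), i.e. O(reject_transcript).
We now have both O(¬reject_transcript) and O(reject_transcript) — reject_transcript is simultaneously obligatory and forbidden, violating the D-axiom.

Inconsistent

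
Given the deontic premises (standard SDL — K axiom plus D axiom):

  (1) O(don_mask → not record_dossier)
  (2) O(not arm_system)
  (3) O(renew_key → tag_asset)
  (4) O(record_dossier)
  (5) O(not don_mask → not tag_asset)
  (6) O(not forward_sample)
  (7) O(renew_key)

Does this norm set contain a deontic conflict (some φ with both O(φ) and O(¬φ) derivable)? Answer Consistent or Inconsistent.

Inconsistent

From premise 7 we have O(renew_key).
From O(renew_key) and premise 3, O(renew_key → tag_asset), we obtain O(tag_asset).
The contrapositive of premise 5 (O(not don_mask → not tag_asset)) is O(tag_asset → don_mask), and O(tag_asset) is already established, so O(don_mask).
Applying K to premise 1 (O(don_mask → not record_dossier)) and O(don_mask) yields O(not record_dossier).
But premise 4 directly asserts O(record_dossier).
We now have both O(not record_dossier) and O(record_dossier) — record_dossier is simultaneously obligatory and forbidden, violating the D-axiom.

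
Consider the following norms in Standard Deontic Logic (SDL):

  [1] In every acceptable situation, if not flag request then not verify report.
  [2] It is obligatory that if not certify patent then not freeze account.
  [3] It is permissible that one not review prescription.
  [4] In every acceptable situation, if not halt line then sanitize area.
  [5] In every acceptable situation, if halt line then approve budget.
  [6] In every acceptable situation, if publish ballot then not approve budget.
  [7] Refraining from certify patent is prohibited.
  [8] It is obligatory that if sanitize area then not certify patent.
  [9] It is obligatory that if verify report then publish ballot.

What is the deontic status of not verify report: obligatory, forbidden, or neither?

Obligatory

Premise 7, F(¬certify_patent), is equivalent to O(certify_patent).
Premise 8 is O(sanitize_area → ¬certify_patent); contrapositively O(certify_patent → ¬sanitize_area). Since O(certify_patent) holds, K gives O(¬sanitize_area).
Premise 4 is O(¬halt_line → sanitize_area); contrapositively O(¬sanitize_area → halt_line). Since O(¬sanitize_area) holds, K gives O(halt_line).
From O(halt_line) and premise 5, O(halt_line → approve_budget), we obtain O(approve_budget).
The contrapositive of premise 6 (O(publish_ballot → ¬approve_budget)) is O(approve_budget → ¬publish_ballot), and O(approve_budget) is already established, so O(¬publish_ballot).
The contrapositive of premise 9 (O(verify_report → publish_ballot)) is O(¬publish_ballot → ¬verify_report), and O(¬publish_ballot) is already established, so O(¬verify_report).
Premises 1, 2, 3 do not contribute to this derivation.
Hence ¬verify_report is obligatory.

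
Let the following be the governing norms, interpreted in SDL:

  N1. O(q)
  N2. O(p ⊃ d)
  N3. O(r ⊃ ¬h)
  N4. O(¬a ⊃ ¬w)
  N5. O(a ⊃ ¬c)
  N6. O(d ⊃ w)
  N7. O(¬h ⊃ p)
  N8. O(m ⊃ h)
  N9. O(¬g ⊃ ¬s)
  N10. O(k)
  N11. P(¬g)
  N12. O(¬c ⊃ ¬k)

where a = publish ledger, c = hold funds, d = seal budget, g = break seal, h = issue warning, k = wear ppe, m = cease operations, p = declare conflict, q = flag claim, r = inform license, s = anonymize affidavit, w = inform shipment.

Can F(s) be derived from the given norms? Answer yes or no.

No

Premise 9 is O(¬g ⊃ ¬s), but O(¬g) is not derivable from the premises (the permission P(¬g) asserts only ¬O(g), not O(¬g)), so it does not yield O(¬s).
No other premise forces O(¬s). An ideal world satisfying every premise can still have s true, so F(s) is not derivable.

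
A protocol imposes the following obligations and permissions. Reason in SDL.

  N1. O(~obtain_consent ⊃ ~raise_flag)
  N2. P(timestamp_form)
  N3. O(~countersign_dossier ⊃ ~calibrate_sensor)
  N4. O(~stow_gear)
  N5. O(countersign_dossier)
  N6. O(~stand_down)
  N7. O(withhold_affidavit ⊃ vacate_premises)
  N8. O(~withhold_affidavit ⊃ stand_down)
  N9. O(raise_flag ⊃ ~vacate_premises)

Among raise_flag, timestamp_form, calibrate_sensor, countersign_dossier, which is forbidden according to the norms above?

raise_flag

Premise 6 states O(~stand_down) outright.
The contrapositive of premise 8 (O(~withhold_affidavit ⊃ stand_down)) is O(~stand_down ⊃ withhold_affidavit), and O(~stand_down) is already established, so O(withhold_affidavit).
With premise 7, O(withhold_affidavit ⊃ vacate_premises), the K-axiom yields O(vacate_premises).
Premise 9, O(raise_flag ⊃ ~vacate_premises), contraposes to O(vacate_premises ⊃ ~raise_flag); with O(vacate_premises) we get O(~raise_flag).
So O(~raise_flag) holds, i.e. raise_flag is forbidden. None of the other listed options is forbidden under the premises.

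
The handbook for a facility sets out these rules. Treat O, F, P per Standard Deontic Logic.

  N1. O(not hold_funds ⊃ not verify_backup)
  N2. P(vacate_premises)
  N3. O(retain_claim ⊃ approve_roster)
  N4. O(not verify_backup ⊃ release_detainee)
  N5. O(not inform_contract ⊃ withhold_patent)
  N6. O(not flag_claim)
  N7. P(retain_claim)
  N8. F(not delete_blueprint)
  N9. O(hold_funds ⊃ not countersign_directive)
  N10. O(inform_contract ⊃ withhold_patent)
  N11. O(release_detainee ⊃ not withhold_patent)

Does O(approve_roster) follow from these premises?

No

Premise 3 is O(retain_claim ⊃ approve_roster), but O(retain_claim) is not derivable from the premises (the permission P(retain_claim) asserts only not O(not retain_claim), not O(retain_claim)), so it does not yield O(approve_roster).
No other premise forces O(approve_roster). An ideal world satisfying every premise can still have approve_roster false, so O(approve_roster) is not derivable.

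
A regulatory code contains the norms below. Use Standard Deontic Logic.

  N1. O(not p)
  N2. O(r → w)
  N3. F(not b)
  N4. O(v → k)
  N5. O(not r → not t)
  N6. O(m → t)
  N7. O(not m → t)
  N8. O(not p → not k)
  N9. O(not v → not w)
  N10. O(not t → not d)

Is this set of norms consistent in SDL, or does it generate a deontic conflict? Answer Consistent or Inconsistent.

Inconsistent

Premises 7 and 6 cover both cases: O(not m → t) and O(m → t). Since not m ∨ m is a tautology, O(t) follows.
Premise 5 is O(not r → not t); contrapositively O(t → r). Since O(t) holds, K gives O(r).
Applying K to premise 2 (O(r → w)) and O(r) yields O(w).
Premise 9 is O(not v → not w); contrapositively O(w → v). Since O(w) holds, K gives O(v).
From O(v) and premise 4, O(v → k), we obtain O(k).
The contrapositive of premise 8 (O(not p → not k)) is O(k → p), and O(k) is already established, so O(p).
However, premise 1 gives O(not p).
We now have both O(p) and O(not p) — p is simultaneously obligatory and forbidden, violating the D-axiom.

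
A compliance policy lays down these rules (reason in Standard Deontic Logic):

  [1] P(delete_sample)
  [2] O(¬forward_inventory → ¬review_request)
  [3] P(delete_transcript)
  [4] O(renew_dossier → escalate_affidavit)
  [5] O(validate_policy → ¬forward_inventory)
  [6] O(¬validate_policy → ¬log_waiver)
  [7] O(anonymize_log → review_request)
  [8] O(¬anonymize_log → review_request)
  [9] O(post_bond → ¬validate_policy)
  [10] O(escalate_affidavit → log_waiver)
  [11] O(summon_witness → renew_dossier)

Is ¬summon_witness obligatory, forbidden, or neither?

Premises 7 and 8 cover both cases: O(anonymize_log → review_request) and O(¬anonymize_log → review_request). Since anonymize_log ∨ ¬anonymize_log is a tautology, O(review_request) follows.
Premise 2 is O(¬forward_inventory → ¬review_request); contrapositively O(review_request → forward_inventory). Since O(review_request) holds, K gives O(forward_inventory).
Premise 5 is O(validate_policy → ¬forward_inventory); contrapositively O(forward_inventory → ¬validate_policy). Since O(forward_inventory) holds, K gives O(¬validate_policy).
From O(¬validate_policy) and premise 6, O(¬validate_policy → ¬log_waiver), we obtain O(¬log_waiver).
Premise 10 is O(escalate_affidavit → log_waiver); contrapositively O(¬log_waiver → ¬escalate_affidavit). Since O(¬log_waiver) holds, K gives O(¬escalate_affidavit).
Premise 4 is O(renew_dossier → escalate_affidavit); contrapositively O(¬escalate_affidavit → ¬renew_dossier). Since O(¬escalate_affidavit) holds, K gives O(¬renew_dossier).
The contrapositive of premise 11 (O(summon_witness → renew_dossier)) is O(¬renew_dossier → ¬summon_witness), and O(¬renew_dossier) is already established, so O(¬summon_witness).
Premises 1, 3, 9 do not contribute to this derivation.
Hence ¬summon_witness is obligatory.

Obligatory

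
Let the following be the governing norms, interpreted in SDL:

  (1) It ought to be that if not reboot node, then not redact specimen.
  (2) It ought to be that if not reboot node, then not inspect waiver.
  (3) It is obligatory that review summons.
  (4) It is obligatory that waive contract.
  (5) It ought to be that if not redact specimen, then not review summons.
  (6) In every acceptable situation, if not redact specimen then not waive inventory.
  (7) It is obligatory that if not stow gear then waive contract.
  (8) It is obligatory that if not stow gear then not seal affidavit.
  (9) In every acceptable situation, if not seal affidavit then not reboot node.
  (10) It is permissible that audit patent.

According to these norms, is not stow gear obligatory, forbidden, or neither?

Premise 3 states O(review_summons) outright.
The contrapositive of premise 5 (O(¬redact_specimen → ¬review_summons)) is O(review_summons → redact_specimen), and O(review_summons) is already established, so O(redact_specimen).
The contrapositive of premise 1 (O(¬reboot_node → ¬redact_specimen)) is O(redact_specimen → reboot_node), and O(redact_specimen) is already established, so O(reboot_node).
The contrapositive of premise 9 (O(¬seal_affidavit → ¬reboot_node)) is O(reboot_node → seal_affidavit), and O(reboot_node) is already established, so O(seal_affidavit).
Premise 8, O(¬stow_gear → ¬seal_affidavit), contraposes to O(seal_affidavit → stow_gear); with O(seal_affidavit) we get O(stow_gear).
Premises 2, 4, 6, 7, 10 do not contribute to this derivation.
Thus O(stow_gear), which is F(¬stow_gear): ¬stow_gear is forbidden.

Forbidden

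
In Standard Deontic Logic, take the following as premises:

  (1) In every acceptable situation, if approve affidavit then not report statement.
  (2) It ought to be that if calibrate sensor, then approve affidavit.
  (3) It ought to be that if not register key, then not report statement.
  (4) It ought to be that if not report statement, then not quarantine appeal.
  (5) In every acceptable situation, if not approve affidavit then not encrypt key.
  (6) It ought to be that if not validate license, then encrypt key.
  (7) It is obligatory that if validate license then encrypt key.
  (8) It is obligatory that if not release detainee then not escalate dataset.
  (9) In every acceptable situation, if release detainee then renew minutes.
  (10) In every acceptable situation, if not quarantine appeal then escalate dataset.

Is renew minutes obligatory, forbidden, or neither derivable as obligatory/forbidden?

Obligatory

Premises 6 and 7 cover both cases: O(¬validate_license → encrypt_key) and O(validate_license → encrypt_key). Since ¬validate_license ∨ validate_license is a tautology, O(encrypt_key) follows.
The contrapositive of premise 5 (O(¬approve_affidavit → ¬encrypt_key)) is O(encrypt_key → approve_affidavit), and O(encrypt_key) is already established, so O(approve_affidavit).
Premise 1 is O(approve_affidavit → ¬report_statement); since O(approve_affidavit), deontic closure gives O(¬report_statement).
Premise 4 is O(¬report_statement → ¬quarantine_appeal); since O(¬report_statement), deontic closure gives O(¬quarantine_appeal).
Applying K to premise 10 (O(¬quarantine_appeal → escalate_dataset)) and O(¬quarantine_appeal) yields O(escalate_dataset).
Premise 8, O(¬release_detainee → ¬escalate_dataset), contraposes to O(escalate_dataset → release_detainee); with O(escalate_dataset) we get O(release_detainee).
With premise 9, O(release_detainee → renew_minutes), the K-axiom yields O(renew_minutes).
Premises 2, 3 do not contribute to this derivation.
Hence renew_minutes is obligatory.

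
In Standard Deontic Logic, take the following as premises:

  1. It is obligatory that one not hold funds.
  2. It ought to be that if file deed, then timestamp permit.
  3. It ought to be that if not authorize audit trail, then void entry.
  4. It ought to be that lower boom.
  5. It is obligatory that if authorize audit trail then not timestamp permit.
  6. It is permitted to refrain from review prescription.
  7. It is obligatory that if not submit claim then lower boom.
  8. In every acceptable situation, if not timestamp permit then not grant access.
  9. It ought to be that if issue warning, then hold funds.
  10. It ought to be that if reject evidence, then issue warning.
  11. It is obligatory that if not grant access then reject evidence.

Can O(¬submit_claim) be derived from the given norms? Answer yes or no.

No

Premise 7 is O(¬submit_claim → lower_boom); even if O(lower_boom) held, inferring O(¬submit_claim) would be affirming the consequent — invalid.
No other premise forces O(¬submit_claim). An ideal world satisfying every premise can still have ¬submit_claim false, so O(¬submit_claim) is not derivable.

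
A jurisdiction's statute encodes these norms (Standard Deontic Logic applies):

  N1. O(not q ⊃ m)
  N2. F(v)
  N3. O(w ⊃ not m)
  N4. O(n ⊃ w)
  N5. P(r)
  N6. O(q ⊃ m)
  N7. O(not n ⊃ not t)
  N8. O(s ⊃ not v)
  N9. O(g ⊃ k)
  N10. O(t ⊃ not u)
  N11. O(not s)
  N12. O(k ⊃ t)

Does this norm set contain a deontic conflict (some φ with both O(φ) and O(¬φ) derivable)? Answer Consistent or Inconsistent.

Premise 8 is O(s ⊃ not v); even if O(not v) held, inferring O(s) would be affirming the consequent — invalid.
So O(s) is not derivable, and the apparent clash with O(not s) does not arise.
A world satisfying every obligation exists (e.g. g=false, k=false, m=true, n=false, q=false, r=false, s=false, t=false, u=false, v=false, w=false); no atom is both obligatory and forbidden, so the set is consistent.

Consistent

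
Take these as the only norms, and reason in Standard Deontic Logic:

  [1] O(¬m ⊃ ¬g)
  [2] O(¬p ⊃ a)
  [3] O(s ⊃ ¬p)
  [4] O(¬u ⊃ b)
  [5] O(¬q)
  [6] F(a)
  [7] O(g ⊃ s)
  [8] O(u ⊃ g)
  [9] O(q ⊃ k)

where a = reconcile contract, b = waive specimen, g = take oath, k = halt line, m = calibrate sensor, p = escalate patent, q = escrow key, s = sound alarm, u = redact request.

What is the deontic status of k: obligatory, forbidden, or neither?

Neither

Premise 9 is O(q ⊃ k), but O(q) is not derivable from the premises, so it does not yield O(k).
No premise or chain of K-axiom applications forces O(k), and none forces O(¬k). So k is neither obligatory nor forbidden under these norms.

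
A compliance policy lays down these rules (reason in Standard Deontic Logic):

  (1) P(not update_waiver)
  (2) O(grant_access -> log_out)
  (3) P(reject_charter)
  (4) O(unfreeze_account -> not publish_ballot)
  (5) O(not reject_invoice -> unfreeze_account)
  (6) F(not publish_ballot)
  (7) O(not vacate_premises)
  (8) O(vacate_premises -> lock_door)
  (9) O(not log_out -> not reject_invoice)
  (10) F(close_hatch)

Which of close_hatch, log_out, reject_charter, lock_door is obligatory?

log_out

Premise 6, F(not publish_ballot), is equivalent to O(publish_ballot).
Premise 4, O(unfreeze_account -> not publish_ballot), contraposes to O(publish_ballot -> not unfreeze_account); with O(publish_ballot) we get O(not unfreeze_account).
Premise 5 is O(not reject_invoice -> unfreeze_account); contrapositively O(not unfreeze_account -> reject_invoice). Since O(not unfreeze_account) holds, K gives O(reject_invoice).
Premise 9, O(not log_out -> not reject_invoice), contraposes to O(reject_invoice -> log_out); with O(reject_invoice) we get O(log_out).
So O(log_out) holds — log_out is obligatory. None of the other listed options is made obligatory by any chain of premises.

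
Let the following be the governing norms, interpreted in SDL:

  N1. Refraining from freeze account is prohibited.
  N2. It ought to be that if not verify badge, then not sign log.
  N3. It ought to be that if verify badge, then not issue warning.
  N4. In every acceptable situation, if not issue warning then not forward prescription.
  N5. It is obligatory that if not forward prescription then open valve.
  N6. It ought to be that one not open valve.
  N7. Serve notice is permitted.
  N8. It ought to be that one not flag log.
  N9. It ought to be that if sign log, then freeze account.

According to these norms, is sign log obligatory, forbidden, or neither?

From premise 6 we have O(¬open_valve).
Premise 5, O(¬forward_prescription → open_valve), contraposes to O(¬open_valve → forward_prescription); with O(¬open_valve) we get O(forward_prescription).
The contrapositive of premise 4 (O(¬issue_warning → ¬forward_prescription)) is O(forward_prescription → issue_warning), and O(forward_prescription) is already established, so O(issue_warning).
Premise 3, O(verify_badge → ¬issue_warning), contraposes to O(issue_warning → ¬verify_badge); with O(issue_warning) we get O(¬verify_badge).
From O(¬verify_badge) and premise 2, O(¬verify_badge → ¬sign_log), we obtain O(¬sign_log).
Premises 1, 7, 8, 9 do not contribute to this derivation.
Thus O(¬sign_log), which is F(sign_log): sign_log is forbidden.

Forbidden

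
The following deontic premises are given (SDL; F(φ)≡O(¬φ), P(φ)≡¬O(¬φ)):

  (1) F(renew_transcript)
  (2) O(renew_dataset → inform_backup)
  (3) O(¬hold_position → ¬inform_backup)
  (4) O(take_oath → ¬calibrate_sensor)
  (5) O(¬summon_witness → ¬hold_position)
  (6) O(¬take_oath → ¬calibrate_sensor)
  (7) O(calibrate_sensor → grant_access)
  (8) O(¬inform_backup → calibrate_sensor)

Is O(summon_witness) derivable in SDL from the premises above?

By case analysis on ¬take_oath: premise 6 gives O(¬take_oath → ¬calibrate_sensor) and premise 4 gives O(take_oath → ¬calibrate_sensor), so O(¬calibrate_sensor) either way.
Premise 8, O(¬inform_backup → calibrate_sensor), contraposes to O(¬calibrate_sensor → inform_backup); with O(¬calibrate_sensor) we get O(inform_backup).
Premise 3, O(¬hold_position → ¬inform_backup), contraposes to O(inform_backup → hold_position); with O(inform_backup) we get O(hold_position).
Premise 5 is O(¬summon_witness → ¬hold_position); contrapositively O(hold_position → summon_witness). Since O(hold_position) holds, K gives O(summon_witness).
Premises 1, 2, 7 do not contribute to this derivation.
So O(summon_witness) follows.

Yes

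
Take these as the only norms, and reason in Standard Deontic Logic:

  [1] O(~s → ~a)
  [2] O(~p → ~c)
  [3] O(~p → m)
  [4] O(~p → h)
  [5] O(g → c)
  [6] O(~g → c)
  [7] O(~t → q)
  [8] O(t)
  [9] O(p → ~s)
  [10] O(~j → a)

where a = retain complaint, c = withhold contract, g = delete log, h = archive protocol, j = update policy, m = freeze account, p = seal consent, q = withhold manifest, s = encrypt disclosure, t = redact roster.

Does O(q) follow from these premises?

No

Premise 7 is O(~t → q), but O(~t) is not derivable from the premises, so it does not yield O(q).
No other premise forces O(q). An ideal world satisfying every premise can still have q false, so O(q) is not derivable.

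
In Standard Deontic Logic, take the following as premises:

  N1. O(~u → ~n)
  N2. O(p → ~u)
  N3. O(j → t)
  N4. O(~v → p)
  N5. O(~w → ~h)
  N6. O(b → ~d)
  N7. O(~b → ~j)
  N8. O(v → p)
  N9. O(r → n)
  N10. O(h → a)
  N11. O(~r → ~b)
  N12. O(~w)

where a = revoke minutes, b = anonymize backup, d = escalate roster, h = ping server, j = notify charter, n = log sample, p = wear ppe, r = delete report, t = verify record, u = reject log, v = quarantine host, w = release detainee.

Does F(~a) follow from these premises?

No

Premise 10 is O(h → a), but O(h) is not derivable from the premises, so it does not yield O(a).
No other premise forces O(a). An ideal world satisfying every premise can still have ~a true, so F(~a) is not derivable.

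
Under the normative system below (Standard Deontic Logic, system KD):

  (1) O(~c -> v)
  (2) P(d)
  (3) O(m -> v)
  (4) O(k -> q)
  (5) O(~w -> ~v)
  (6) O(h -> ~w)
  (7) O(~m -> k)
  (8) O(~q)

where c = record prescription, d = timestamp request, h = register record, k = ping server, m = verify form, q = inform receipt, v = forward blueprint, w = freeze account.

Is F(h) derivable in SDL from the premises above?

Yes

Premise 8 gives O(~q).
The contrapositive of premise 4 (O(k -> q)) is O(~q -> ~k), and O(~q) is already established, so O(~k).
The contrapositive of premise 7 (O(~m -> k)) is O(~k -> m), and O(~k) is already established, so O(m).
Applying K to premise 3 (O(m -> v)) and O(m) yields O(v).
Premise 5, O(~w -> ~v), contraposes to O(v -> w); with O(v) we get O(w).
Premise 6 is O(h -> ~w); contrapositively O(w -> ~h). Since O(w) holds, K gives O(~h).
Premises 1, 2 do not contribute to this derivation.
So O(~h) holds, i.e. F(h). The claim follows.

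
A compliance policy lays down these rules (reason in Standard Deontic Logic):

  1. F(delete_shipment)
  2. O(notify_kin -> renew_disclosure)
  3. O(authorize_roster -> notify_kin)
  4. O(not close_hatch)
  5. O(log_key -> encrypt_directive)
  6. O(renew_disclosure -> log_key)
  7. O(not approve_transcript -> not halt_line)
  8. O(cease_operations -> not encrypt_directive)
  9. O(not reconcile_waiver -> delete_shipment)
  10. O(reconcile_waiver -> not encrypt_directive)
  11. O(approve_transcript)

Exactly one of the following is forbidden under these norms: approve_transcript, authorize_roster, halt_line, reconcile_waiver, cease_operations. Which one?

Premise 1 is F(delete_shipment), i.e. O(not delete_shipment).
Premise 9, O(not reconcile_waiver -> delete_shipment), contraposes to O(not delete_shipment -> reconcile_waiver); with O(not delete_shipment) we get O(reconcile_waiver).
From O(reconcile_waiver) and premise 10, O(reconcile_waiver -> not encrypt_directive), we obtain O(not encrypt_directive).
Premise 5 is O(log_key -> encrypt_directive); contrapositively O(not encrypt_directive -> not log_key). Since O(not encrypt_directive) holds, K gives O(not log_key).
Premise 6 is O(renew_disclosure -> log_key); contrapositively O(not log_key -> not renew_disclosure). Since O(not log_key) holds, K gives O(not renew_disclosure).
Premise 2, O(notify_kin -> renew_disclosure), contraposes to O(not renew_disclosure -> not notify_kin); with O(not renew_disclosure) we get O(not notify_kin).
Premise 3 is O(authorize_roster -> notify_kin); contrapositively O(not notify_kin -> not authorize_roster). Since O(not notify_kin) holds, K gives O(not authorize_roster).
So O(not authorize_roster) holds, i.e. authorize_roster is forbidden. None of the other listed options is forbidden under the premises.

authorize_roster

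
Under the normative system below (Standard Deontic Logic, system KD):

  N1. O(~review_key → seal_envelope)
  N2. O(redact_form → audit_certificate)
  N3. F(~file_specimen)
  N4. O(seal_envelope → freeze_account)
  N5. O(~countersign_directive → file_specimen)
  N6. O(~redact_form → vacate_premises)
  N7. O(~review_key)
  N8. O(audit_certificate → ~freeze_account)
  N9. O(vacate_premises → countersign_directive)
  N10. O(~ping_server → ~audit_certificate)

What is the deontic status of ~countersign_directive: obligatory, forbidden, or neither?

From premise 7 we have O(~review_key).
Applying K to premise 1 (O(~review_key → seal_envelope)) and O(~review_key) yields O(seal_envelope).
Applying K to premise 4 (O(seal_envelope → freeze_account)) and O(seal_envelope) yields O(freeze_account).
Premise 8 is O(audit_certificate → ~freeze_account); contrapositively O(freeze_account → ~audit_certificate). Since O(freeze_account) holds, K gives O(~audit_certificate).
The contrapositive of premise 2 (O(redact_form → audit_certificate)) is O(~audit_certificate → ~redact_form), and O(~audit_certificate) is already established, so O(~redact_form).
With premise 6, O(~redact_form → vacate_premises), the K-axiom yields O(vacate_premises).
Premise 9 is O(vacate_premises → countersign_directive); since O(vacate_premises), deontic closure gives O(countersign_directive).
Premises 3, 5, 10 do not contribute to this derivation.
Thus O(countersign_directive), which is F(~countersign_directive): ~countersign_directive is forbidden.

Forbidden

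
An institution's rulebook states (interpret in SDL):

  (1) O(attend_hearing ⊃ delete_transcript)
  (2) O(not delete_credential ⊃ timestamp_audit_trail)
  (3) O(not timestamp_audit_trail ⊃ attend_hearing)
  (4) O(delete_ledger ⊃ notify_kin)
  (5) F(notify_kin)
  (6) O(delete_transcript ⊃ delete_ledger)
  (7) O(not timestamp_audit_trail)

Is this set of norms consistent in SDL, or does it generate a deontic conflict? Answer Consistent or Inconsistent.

Premise 5, F(notify_kin), is equivalent to O(not notify_kin).
Premise 4, O(delete_ledger ⊃ notify_kin), contraposes to O(not notify_kin ⊃ not delete_ledger); with O(not notify_kin) we get O(not delete_ledger).
The contrapositive of premise 6 (O(delete_transcript ⊃ delete_ledger)) is O(not delete_ledger ⊃ not delete_transcript), and O(not delete_ledger) is already established, so O(not delete_transcript).
Premise 1, O(attend_hearing ⊃ delete_transcript), contraposes to O(not delete_transcript ⊃ not attend_hearing); with O(not delete_transcript) we get O(not attend_hearing).
Premise 3, O(not timestamp_audit_trail ⊃ attend_hearing), contraposes to O(not attend_hearing ⊃ timestamp_audit_trail); with O(not attend_hearing) we get O(timestamp_audit_trail).
Yet premise 7 states O(not timestamp_audit_trail).
We now have both O(timestamp_audit_trail) and O(not timestamp_audit_trail) — timestamp_audit_trail is simultaneously obligatory and forbidden, violating the D-axiom.

Inconsistent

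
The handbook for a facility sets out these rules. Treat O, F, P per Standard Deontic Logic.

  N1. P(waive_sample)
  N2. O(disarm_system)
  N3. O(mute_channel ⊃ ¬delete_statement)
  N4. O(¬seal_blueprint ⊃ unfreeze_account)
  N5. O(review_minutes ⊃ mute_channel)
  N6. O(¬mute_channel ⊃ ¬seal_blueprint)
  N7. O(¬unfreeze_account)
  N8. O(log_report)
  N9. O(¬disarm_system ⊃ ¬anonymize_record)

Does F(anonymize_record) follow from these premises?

No

Premise 9 is O(¬disarm_system ⊃ ¬anonymize_record), but O(¬disarm_system) is not derivable from the premises, so it does not yield O(¬anonymize_record).
No other premise forces O(¬anonymize_record). An ideal world satisfying every premise can still have anonymize_record true, so F(anonymize_record) is not derivable.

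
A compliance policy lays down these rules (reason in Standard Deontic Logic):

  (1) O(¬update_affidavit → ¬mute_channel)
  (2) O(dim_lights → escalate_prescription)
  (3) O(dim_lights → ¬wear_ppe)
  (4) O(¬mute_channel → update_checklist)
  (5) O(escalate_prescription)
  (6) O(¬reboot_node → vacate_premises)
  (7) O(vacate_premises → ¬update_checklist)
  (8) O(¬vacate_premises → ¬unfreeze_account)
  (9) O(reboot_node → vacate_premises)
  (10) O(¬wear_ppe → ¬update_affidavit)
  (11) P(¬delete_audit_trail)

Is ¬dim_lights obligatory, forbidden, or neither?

Premises 9 and 6 cover both cases: O(reboot_node → vacate_premises) and O(¬reboot_node → vacate_premises). Since reboot_node ∨ ¬reboot_node is a tautology, O(vacate_premises) follows.
With premise 7, O(vacate_premises → ¬update_checklist), the K-axiom yields O(¬update_checklist).
The contrapositive of premise 4 (O(¬mute_channel → update_checklist)) is O(¬update_checklist → mute_channel), and O(¬update_checklist) is already established, so O(mute_channel).
The contrapositive of premise 1 (O(¬update_affidavit → ¬mute_channel)) is O(mute_channel → update_affidavit), and O(mute_channel) is already established, so O(update_affidavit).
The contrapositive of premise 10 (O(¬wear_ppe → ¬update_affidavit)) is O(update_affidavit → wear_ppe), and O(update_affidavit) is already established, so O(wear_ppe).
The contrapositive of premise 3 (O(dim_lights → ¬wear_ppe)) is O(wear_ppe → ¬dim_lights), and O(wear_ppe) is already established, so O(¬dim_lights).
Premises 2, 5, 8, 11 do not contribute to this derivation.
Hence ¬dim_lights is obligatory.

Obligatory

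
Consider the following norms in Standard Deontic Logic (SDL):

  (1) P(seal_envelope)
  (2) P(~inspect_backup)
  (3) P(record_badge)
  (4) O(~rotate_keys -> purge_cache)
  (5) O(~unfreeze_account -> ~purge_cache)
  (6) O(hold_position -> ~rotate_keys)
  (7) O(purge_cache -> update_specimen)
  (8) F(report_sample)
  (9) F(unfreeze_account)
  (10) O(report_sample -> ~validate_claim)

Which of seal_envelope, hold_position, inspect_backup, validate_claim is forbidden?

hold_position

Premise 9, F(unfreeze_account), is equivalent to O(~unfreeze_account).
With premise 5, O(~unfreeze_account -> ~purge_cache), the K-axiom yields O(~purge_cache).
Premise 4 is O(~rotate_keys -> purge_cache); contrapositively O(~purge_cache -> rotate_keys). Since O(~purge_cache) holds, K gives O(rotate_keys).
Premise 6 is O(hold_position -> ~rotate_keys); contrapositively O(rotate_keys -> ~hold_position). Since O(rotate_keys) holds, K gives O(~hold_position).
So O(~hold_position) holds, i.e. hold_position is forbidden. None of the other listed options is forbidden under the premises.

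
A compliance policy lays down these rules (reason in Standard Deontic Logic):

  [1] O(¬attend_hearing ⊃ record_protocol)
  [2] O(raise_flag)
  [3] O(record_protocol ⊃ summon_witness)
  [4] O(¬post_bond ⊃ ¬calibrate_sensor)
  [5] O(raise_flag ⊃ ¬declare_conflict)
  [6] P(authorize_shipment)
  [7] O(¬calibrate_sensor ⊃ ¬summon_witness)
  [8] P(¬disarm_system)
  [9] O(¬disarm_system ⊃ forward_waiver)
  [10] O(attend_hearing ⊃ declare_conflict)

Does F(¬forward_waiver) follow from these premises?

Premise 9 is O(¬disarm_system ⊃ forward_waiver), but O(¬disarm_system) is not derivable from the premises (the permission P(¬disarm_system) asserts only ¬O(disarm_system), not O(¬disarm_system)), so it does not yield O(forward_waiver).
No other premise forces O(forward_waiver). An ideal world satisfying every premise can still have ¬forward_waiver true, so F(¬forward_waiver) is not derivable.

No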